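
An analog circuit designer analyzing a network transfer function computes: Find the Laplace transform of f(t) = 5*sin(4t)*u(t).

Standard pair: sin(wt)*u(t) <-> w/(s^2+w^2)
With w = 4: L{5*sin(4t)*u(t)} = 20/(s^2+16)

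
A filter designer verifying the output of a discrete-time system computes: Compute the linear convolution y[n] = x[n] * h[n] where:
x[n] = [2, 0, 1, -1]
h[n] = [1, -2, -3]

y[n] = sum_k x[k]*h[n-k]. Output length = len(x) + len(h) - 1 = 4 + 3 - 1 = 6.
y[0] = 2*1 = 2
y[1] = 0*1 + 2*-2 = -4
y[2] = 1*1 + 0*-2 + 2*-3 = -5
y[3] = -1*1 + 1*-2 + 0*-3 = -3
y[4] = -1*-2 + 1*-3 = -1
y[5] = -1*-3 = 3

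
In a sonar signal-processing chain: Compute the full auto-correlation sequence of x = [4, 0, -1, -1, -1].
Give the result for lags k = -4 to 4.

r_xx[k] = sum_m x[m]*x[m+k], indexed from 0, for k = -4 to 4:
  r_xx[-4] = x[4]*x[0] = -4
  r_xx[-3] = x[3]*x[0] + x[4]*x[1] = -4
  r_xx[-2] = x[2]*x[0] + x[3]*x[1] + x[4]*x[2] = -3
  r_xx[-1] = x[1]*x[0] + x[2]*x[1] + x[3]*x[2] + x[4]*x[3] = 2
  r_xx[0] = x[0]*x[0] + x[1]*x[1] + x[2]*x[2] + x[3]*x[3] + x[4]*x[4] = 19
  r_xx[1] = x[0]*x[1] + x[1]*x[2] + x[2]*x[3] + x[3]*x[4] = 2
  r_xx[2] = x[0]*x[2] + x[1]*x[3] + x[2]*x[4] = -3
  r_xx[3] = x[0]*x[3] + x[1]*x[4] = -4
  r_xx[4] = x[0]*x[4] = -4
r_xx = [-4, -4, -3, 2, 19, 2, -3, -4, -4]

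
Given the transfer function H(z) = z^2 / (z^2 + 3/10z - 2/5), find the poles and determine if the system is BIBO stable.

Poles are roots of the denominator: z^2 + 3/10z - 2/5 = 0.
Quadratic formula: z = [-(3/10) +/- sqrt((3/10)^2 - 4*(-2/5))] / 2
Discriminant = 9/100 + 8/5 = 169/100; sqrt = 13/10.
z = (-3/10 +/- 13/10) / 2 => z = 1/2 or z = -4/5.
|p1| = 4/5, |p2| = 1/2.
For BIBO stability, all poles must lie inside the unit circle (|p| < 1).
System is STABLE since both |p| < 1.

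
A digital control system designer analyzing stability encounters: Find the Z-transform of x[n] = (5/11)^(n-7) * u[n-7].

Time-shifting property: if X(z) = Z{x[n]}, then Z{x[n-d]} = z^(-d) * X(z)
X(z) = z/(z - 5/11) for x[n] = (5/11)^n * u[n]
Z{x[n-7]} = z^(-7) * z/(z - 5/11) = z^(-6)/(z - 5/11)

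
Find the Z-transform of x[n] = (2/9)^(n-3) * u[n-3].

Time-shifting property: if X(z) = Z{x[n]}, then Z{x[n-d]} = z^(-d) * X(z)
X(z) = z/(z - 2/9) for x[n] = (2/9)^n * u[n]
Z{x[n-3]} = z^(-3) * z/(z - 2/9) = z^(-2)/(z - 2/9)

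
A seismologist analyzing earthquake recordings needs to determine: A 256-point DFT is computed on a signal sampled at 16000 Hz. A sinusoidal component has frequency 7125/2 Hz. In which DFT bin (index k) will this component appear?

DFT frequency resolution = f_s/N = 16000/256 = 125/2 Hz
Bin index k = f_signal / resolution = 7125/2 / 125/2 = 57
The signal frequency 7125/2 Hz falls in DFT bin k = 57.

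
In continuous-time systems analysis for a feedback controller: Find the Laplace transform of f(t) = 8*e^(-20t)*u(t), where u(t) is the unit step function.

Standard Laplace transform pair:
e^(-at)*u(t) <-> 1/(s+a)
With a = 20: L{8*e^(-20t)*u(t)} = 8/(s+20), ROC: Re(s) > -20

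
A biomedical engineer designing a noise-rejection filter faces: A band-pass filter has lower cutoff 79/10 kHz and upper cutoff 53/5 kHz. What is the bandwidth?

Bandwidth = f_high - f_low
= 53/5 kHz - 79/10 kHz = 27/10 kHz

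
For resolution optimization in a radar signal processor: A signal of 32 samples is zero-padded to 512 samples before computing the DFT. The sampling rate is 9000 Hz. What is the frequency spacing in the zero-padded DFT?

Original DFT: N = 32, resolution = f_s/N = 9000/32 = 1125/4 Hz
Zero-padded DFT: N = 512, resolution = f_s/N = 9000/512 = 1125/64 Hz
Zero-padding interpolates the spectrum (finer frequency grid)
but does NOT improve the true spectral resolution (ability to resolve close frequencies).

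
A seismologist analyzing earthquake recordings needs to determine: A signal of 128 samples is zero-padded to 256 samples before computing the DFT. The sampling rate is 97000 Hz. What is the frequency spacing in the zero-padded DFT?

Original DFT: N = 128, resolution = f_s/N = 97000/128 = 12125/16 Hz
Zero-padded DFT: N = 256, resolution = f_s/N = 97000/256 = 12125/32 Hz
Zero-padding interpolates the spectrum (finer frequency grid)
but does NOT improve the true spectral resolution (ability to resolve close frequencies).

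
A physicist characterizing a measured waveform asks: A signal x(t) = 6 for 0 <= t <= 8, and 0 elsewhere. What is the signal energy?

Energy = integral of |x(t)|^2 dt over the signal duration
= 6^2 * 8 = 36 * 8 = 288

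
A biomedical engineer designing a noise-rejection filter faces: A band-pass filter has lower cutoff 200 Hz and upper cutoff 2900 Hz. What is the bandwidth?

Bandwidth = f_high - f_low
= 2900 Hz - 200 Hz = 2700 Hz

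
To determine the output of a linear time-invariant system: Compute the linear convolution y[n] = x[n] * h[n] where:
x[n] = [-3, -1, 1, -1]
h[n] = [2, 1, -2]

y[n] = sum_k x[k]*h[n-k]. Output length = len(x) + len(h) - 1 = 4 + 3 - 1 = 6.
y[0] = -3*2 = -6
y[1] = -1*2 + -3*1 = -5
y[2] = 1*2 + -1*1 + -3*-2 = 7
y[3] = -1*2 + 1*1 + -1*-2 = 1
y[4] = -1*1 + 1*-2 = -3
y[5] = -1*-2 = 2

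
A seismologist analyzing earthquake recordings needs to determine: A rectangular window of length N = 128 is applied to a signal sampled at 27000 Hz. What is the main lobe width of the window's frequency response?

For a rectangular window of length N,
the main lobe width in frequency is 2*f_s/N.
= 2*27000/128 = 3375/8 Hz
This determines the minimum frequency separation for resolving two sinusoids.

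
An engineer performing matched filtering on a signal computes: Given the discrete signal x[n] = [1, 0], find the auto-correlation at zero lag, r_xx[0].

The auto-correlation at zero lag r_xx[0] equals the signal energy.
r_xx[0] = sum of x[n]^2 = 1^2 + 0^2
= 1 + 0 = 1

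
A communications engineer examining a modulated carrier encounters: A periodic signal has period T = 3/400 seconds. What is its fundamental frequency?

The fundamental frequency is the reciprocal of the period.
f = 1/T = 1/(3/400) = 400/3 Hz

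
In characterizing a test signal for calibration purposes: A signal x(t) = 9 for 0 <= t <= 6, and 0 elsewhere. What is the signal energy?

Energy = integral of |x(t)|^2 dt over the signal duration
= 9^2 * 6 = 81 * 6 = 486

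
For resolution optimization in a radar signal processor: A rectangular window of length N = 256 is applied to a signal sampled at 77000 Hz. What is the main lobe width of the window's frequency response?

For a rectangular window of length N,
the main lobe width in frequency is 2*f_s/N.
= 2*77000/256 = 9625/16 Hz
This determines the minimum frequency separation for resolving two sinusoids.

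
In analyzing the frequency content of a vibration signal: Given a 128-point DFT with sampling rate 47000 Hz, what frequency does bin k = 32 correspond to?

The frequency of DFT bin k is: f_k = k * f_s / N
f_32 = 32 * 47000 / 128 = 11750 Hz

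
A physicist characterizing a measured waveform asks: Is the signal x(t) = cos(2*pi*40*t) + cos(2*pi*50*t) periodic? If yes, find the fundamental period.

f1 = 40 Hz, f2 = 50 Hz
Period T1 = 1/40, T2 = 1/50
Ratio T1/T2 = 50/40, which is rational.
The signal is periodic with fundamental period T = 1/GCD(40,50) = 1/10 s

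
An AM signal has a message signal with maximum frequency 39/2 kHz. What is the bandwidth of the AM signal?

In AM (double-sideband), the bandwidth is twice the message frequency.
BW = 2 * f_m = 2 * 39/2 kHz = 39 kHz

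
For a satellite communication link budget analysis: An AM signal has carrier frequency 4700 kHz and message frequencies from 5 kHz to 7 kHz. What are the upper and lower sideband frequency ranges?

Upper sideband (USB) = fc + [fm_low, fm_high] = 4700 + [5, 7] = [4705, 4707] kHz
Lower sideband (LSB) = fc - [fm_high, fm_low] = 4700 - [7, 5] = [4693, 4695] kHz
Total occupied spectrum: 4693 kHz to 4707 kHz (plus carrier at 4700 kHz)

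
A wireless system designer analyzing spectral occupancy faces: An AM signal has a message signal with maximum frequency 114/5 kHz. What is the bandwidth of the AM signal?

In AM (double-sideband), the bandwidth is twice the message frequency.
BW = 2 * f_m = 2 * 114/5 kHz = 228/5 kHz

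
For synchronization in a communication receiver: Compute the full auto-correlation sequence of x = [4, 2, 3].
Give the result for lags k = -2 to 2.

r_xx[k] = sum_m x[m]*x[m+k], indexed from 0, for k = -2 to 2:
  r_xx[-2] = x[2]*x[0] = 12
  r_xx[-1] = x[1]*x[0] + x[2]*x[1] = 14
  r_xx[0] = x[0]*x[0] + x[1]*x[1] + x[2]*x[2] = 29
  r_xx[1] = x[0]*x[1] + x[1]*x[2] = 14
  r_xx[2] = x[0]*x[2] = 12
r_xx = [12, 14, 29, 14, 12]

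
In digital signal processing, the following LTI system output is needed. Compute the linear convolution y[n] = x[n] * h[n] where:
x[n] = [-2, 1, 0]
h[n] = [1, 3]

y[n] = sum_k x[k]*h[n-k]. Output length = len(x) + len(h) - 1 = 3 + 2 - 1 = 4.
y[0] = -2*1 = -2
y[1] = 1*1 + -2*3 = -5
y[2] = 0*1 + 1*3 = 3
y[3] = 0*3 = 0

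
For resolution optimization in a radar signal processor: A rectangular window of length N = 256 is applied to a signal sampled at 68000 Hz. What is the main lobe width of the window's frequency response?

For a rectangular window of length N,
the main lobe width in frequency is 2*f_s/N.
= 2*68000/256 = 2125/4 Hz
This determines the minimum frequency separation for resolving two sinusoids.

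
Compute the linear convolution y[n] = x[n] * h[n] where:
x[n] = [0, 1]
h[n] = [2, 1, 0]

y[n] = sum_k x[k]*h[n-k]. Output length = len(x) + len(h) - 1 = 2 + 3 - 1 = 4.
y[0] = 0*2 = 0
y[1] = 1*2 + 0*1 = 2
y[2] = 1*1 + 0*0 = 1
y[3] = 1*0 = 0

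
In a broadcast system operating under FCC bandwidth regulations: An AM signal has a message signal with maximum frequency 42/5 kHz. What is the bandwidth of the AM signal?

In AM (double-sideband), the bandwidth is twice the message frequency.
BW = 2 * f_m = 2 * 42/5 kHz = 84/5 kHz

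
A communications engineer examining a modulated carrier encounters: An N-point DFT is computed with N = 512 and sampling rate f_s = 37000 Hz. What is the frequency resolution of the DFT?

DFT frequency resolution = f_s / N
= 37000 / 512 = 4625/64 Hz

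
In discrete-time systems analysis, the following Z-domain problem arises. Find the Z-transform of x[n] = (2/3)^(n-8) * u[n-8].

Time-shifting property: if X(z) = Z{x[n]}, then Z{x[n-d]} = z^(-d) * X(z)
X(z) = z/(z - 2/3) for x[n] = (2/3)^n * u[n]
Z{x[n-8]} = z^(-8) * z/(z - 2/3) = z^(-7)/(z - 2/3)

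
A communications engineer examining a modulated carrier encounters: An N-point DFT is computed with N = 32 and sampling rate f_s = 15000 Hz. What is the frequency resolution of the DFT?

DFT frequency resolution = f_s / N
= 15000 / 32 = 1875/4 Hz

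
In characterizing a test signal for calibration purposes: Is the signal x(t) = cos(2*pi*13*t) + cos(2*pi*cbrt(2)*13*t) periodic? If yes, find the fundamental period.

f1 = 13 Hz, f2 = 13*cbrt(2) Hz
Ratio f2/f1 = cbrt(2), which is irrational.
Since the frequency ratio is irrational, no common period exists.
The signal is not periodic.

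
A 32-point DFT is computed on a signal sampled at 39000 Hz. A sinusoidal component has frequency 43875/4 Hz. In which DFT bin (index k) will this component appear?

DFT frequency resolution = f_s/N = 39000/32 = 4875/4 Hz
Bin index k = f_signal / resolution = 43875/4 / 4875/4 = 9
The signal frequency 43875/4 Hz falls in DFT bin k = 9.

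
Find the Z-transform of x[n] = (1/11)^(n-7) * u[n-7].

Time-shifting property: if X(z) = Z{x[n]}, then Z{x[n-d]} = z^(-d) * X(z)
X(z) = z/(z - 1/11) for x[n] = (1/11)^n * u[n]
Z{x[n-7]} = z^(-7) * z/(z - 1/11) = z^(-6)/(z - 1/11)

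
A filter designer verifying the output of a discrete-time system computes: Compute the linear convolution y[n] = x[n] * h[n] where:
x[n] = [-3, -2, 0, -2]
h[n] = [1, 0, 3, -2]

y[n] = sum_k x[k]*h[n-k]. Output length = len(x) + len(h) - 1 = 4 + 4 - 1 = 7.
y[0] = -3*1 = -3
y[1] = -2*1 + -3*0 = -2
y[2] = 0*1 + -2*0 + -3*3 = -9
y[3] = -2*1 + 0*0 + -2*3 + -3*-2 = -2
y[4] = -2*0 + 0*3 + -2*-2 = 4
y[5] = -2*3 + 0*-2 = -6
y[6] = -2*-2 = 4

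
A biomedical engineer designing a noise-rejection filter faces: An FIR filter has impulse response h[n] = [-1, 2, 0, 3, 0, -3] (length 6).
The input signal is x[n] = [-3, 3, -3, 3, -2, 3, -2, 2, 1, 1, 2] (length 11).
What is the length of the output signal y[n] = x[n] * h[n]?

For linear convolution, the output length is:
len(y) = len(x) + len(h) - 1 = 11 + 6 - 1 = 16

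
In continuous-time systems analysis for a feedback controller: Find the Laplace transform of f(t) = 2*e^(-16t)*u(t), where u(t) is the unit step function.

Standard Laplace transform pair:
e^(-at)*u(t) <-> 1/(s+a)
With a = 16: L{2*e^(-16t)*u(t)} = 2/(s+16), ROC: Re(s) > -16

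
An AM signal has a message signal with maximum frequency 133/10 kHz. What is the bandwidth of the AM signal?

In AM (double-sideband), the bandwidth is twice the message frequency.
BW = 2 * f_m = 2 * 133/10 kHz = 133/5 kHz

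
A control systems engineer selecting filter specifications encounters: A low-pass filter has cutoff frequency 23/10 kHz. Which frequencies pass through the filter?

A low-pass filter passes all frequencies below the cutoff frequency 23/10 kHz and attenuates higher frequencies.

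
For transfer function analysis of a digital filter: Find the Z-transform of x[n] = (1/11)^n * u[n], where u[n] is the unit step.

The Z-transform of a^n * u[n] is z/(z-a) for |z| > |a|.
Here a = 1/11, so X(z) = z/(z - (1/11)) = 11z/(11z - 1)
ROC: |z| > 1/11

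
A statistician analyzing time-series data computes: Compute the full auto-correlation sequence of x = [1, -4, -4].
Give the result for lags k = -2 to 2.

r_xx[k] = sum_m x[m]*x[m+k], indexed from 0, for k = -2 to 2:
  r_xx[-2] = x[2]*x[0] = -4
  r_xx[-1] = x[1]*x[0] + x[2]*x[1] = 12
  r_xx[0] = x[0]*x[0] + x[1]*x[1] + x[2]*x[2] = 33
  r_xx[1] = x[0]*x[1] + x[1]*x[2] = 12
  r_xx[2] = x[0]*x[2] = -4
r_xx = [-4, 12, 33, 12, -4]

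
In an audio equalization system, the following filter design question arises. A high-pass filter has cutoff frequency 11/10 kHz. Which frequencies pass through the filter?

A high-pass filter passes all frequencies above the cutoff frequency 11/10 kHz and attenuates lower frequencies.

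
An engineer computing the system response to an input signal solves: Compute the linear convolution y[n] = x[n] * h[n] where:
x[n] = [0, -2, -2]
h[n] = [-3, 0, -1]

y[n] = sum_k x[k]*h[n-k]. Output length = len(x) + len(h) - 1 = 3 + 3 - 1 = 5.
y[0] = 0*-3 = 0
y[1] = -2*-3 + 0*0 = 6
y[2] = -2*-3 + -2*0 + 0*-1 = 6
y[3] = -2*0 + -2*-1 = 2
y[4] = -2*-1 = 2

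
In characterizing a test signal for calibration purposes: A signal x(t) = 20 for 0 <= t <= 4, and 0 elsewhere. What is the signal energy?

Energy = integral of |x(t)|^2 dt over the signal duration
= 20^2 * 4 = 400 * 4 = 1600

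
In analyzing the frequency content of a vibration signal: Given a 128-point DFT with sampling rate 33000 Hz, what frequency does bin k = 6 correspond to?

The frequency of DFT bin k is: f_k = k * f_s / N
f_6 = 6 * 33000 / 128 = 12375/8 Hz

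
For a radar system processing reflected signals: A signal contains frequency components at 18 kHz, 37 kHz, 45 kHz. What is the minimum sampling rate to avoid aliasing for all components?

The highest frequency component is f_max = 45 kHz.
Nyquist rate = 2 * f_max = 2 * 45 kHz = 90 kHz.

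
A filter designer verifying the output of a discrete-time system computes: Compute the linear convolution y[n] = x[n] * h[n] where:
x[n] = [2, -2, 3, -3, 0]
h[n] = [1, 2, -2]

y[n] = sum_k x[k]*h[n-k]. Output length = len(x) + len(h) - 1 = 5 + 3 - 1 = 7.
y[0] = 2*1 = 2
y[1] = -2*1 + 2*2 = 2
y[2] = 3*1 + -2*2 + 2*-2 = -5
y[3] = -3*1 + 3*2 + -2*-2 = 7
y[4] = 0*1 + -3*2 + 3*-2 = -12
y[5] = 0*2 + -3*-2 = 6
y[6] = 0*-2 = 0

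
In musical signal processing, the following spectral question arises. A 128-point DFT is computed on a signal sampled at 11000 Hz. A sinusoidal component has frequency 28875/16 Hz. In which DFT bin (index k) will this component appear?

DFT frequency resolution = f_s/N = 11000/128 = 1375/16 Hz
Bin index k = f_signal / resolution = 28875/16 / 1375/16 = 21
The signal frequency 28875/16 Hz falls in DFT bin k = 21.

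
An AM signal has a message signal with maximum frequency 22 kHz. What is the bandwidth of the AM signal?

In AM (double-sideband), the bandwidth is twice the message frequency.
BW = 2 * f_m = 2 * 22 kHz = 44 kHz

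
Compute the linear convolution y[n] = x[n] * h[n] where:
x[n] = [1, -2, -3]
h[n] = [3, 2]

y[n] = sum_k x[k]*h[n-k]. Output length = len(x) + len(h) - 1 = 3 + 2 - 1 = 4.
y[0] = 1*3 = 3
y[1] = -2*3 + 1*2 = -4
y[2] = -3*3 + -2*2 = -13
y[3] = -3*2 = -6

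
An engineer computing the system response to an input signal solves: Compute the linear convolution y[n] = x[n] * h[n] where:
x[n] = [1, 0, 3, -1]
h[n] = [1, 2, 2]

y[n] = sum_k x[k]*h[n-k]. Output length = len(x) + len(h) - 1 = 4 + 3 - 1 = 6.
y[0] = 1*1 = 1
y[1] = 0*1 + 1*2 = 2
y[2] = 3*1 + 0*2 + 1*2 = 5
y[3] = -1*1 + 3*2 + 0*2 = 5
y[4] = -1*2 + 3*2 = 4
y[5] = -1*2 = -2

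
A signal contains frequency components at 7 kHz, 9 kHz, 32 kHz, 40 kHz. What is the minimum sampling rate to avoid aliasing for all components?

The highest frequency component is f_max = 40 kHz.
Nyquist rate = 2 * f_max = 2 * 40 kHz = 80 kHz.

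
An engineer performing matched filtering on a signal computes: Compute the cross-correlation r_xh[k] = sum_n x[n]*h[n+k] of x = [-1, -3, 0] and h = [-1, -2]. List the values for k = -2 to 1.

Both sequences indexed from 0 and zero outside their support.
Lags with overlap: k = -2 to 1.
  r_xh[-2] = x[2]*h[0] = 0
  r_xh[-1] = x[1]*h[0] + x[2]*h[1] = 3
  r_xh[0] = x[0]*h[0] + x[1]*h[1] = 7
  r_xh[1] = x[0]*h[1] = 2
r_xh = [0, 3, 7, 2] (for k = -2, ..., 1)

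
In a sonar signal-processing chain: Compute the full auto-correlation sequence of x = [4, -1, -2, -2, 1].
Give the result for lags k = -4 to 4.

r_xx[k] = sum_m x[m]*x[m+k], indexed from 0, for k = -4 to 4:
  r_xx[-4] = x[4]*x[0] = 4
  r_xx[-3] = x[3]*x[0] + x[4]*x[1] = -9
  r_xx[-2] = x[2]*x[0] + x[3]*x[1] + x[4]*x[2] = -8
  r_xx[-1] = x[1]*x[0] + x[2]*x[1] + x[3]*x[2] + x[4]*x[3] = 0
  r_xx[0] = x[0]*x[0] + x[1]*x[1] + x[2]*x[2] + x[3]*x[3] + x[4]*x[4] = 26
  r_xx[1] = x[0]*x[1] + x[1]*x[2] + x[2]*x[3] + x[3]*x[4] = 0
  r_xx[2] = x[0]*x[2] + x[1]*x[3] + x[2]*x[4] = -8
  r_xx[3] = x[0]*x[3] + x[1]*x[4] = -9
  r_xx[4] = x[0]*x[4] = 4
r_xx = [4, -9, -8, 0, 26, 0, -8, -9, 4]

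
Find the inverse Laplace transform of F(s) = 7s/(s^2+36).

Standard pair: s/(s^2+w^2) <-> cos(wt)*u(t)
With k=7, w=6: f(t) = 7*cos(6t)*u(t)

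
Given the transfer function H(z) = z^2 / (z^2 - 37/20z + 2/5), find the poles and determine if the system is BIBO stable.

Poles are roots of the denominator: z^2 - 37/20z + 2/5 = 0.
Quadratic formula: z = [-(-37/20) +/- sqrt((-37/20)^2 - 4*(2/5))] / 2
Discriminant = 1369/400 - 8/5 = 729/400; sqrt = 27/20.
z = (37/20 +/- 27/20) / 2 => z = 8/5 or z = 1/4.
|p1| = 8/5, |p2| = 1/4.
For BIBO stability, all poles must lie inside the unit circle (|p| < 1).
System is UNSTABLE since at least one |p| >= 1.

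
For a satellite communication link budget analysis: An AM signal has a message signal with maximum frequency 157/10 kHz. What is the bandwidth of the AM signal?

In AM (double-sideband), the bandwidth is twice the message frequency.
BW = 2 * f_m = 2 * 157/10 kHz = 157/5 kHz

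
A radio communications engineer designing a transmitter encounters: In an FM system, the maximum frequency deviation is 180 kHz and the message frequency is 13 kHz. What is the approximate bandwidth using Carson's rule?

Carson's rule: BW = 2*(delta_f + f_m)
= 2*(180 + 13) kHz = 386 kHz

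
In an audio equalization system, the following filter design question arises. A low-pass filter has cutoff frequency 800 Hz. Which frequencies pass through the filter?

A low-pass filter passes all frequencies below the cutoff frequency 800 Hz and attenuates higher frequencies.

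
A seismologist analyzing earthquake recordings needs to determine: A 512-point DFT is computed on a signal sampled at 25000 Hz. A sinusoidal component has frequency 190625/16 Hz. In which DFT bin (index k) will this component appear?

DFT frequency resolution = f_s/N = 25000/512 = 3125/64 Hz
Bin index k = f_signal / resolution = 190625/16 / 3125/64 = 244
The signal frequency 190625/16 Hz falls in DFT bin k = 244.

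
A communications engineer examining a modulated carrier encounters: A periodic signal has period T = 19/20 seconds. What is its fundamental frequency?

The fundamental frequency is the reciprocal of the period.
f = 1/T = 1/(19/20) = 20/19 Hz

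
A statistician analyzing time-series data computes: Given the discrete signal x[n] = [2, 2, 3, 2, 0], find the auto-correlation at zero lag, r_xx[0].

The auto-correlation at zero lag r_xx[0] equals the signal energy.
r_xx[0] = sum of x[n]^2 = 2^2 + 2^2 + 3^2 + 2^2 + 0^2
= 4 + 4 + 9 + 4 + 0 = 21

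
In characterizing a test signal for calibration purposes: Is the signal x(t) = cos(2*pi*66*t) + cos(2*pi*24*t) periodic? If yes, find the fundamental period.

f1 = 66 Hz, f2 = 24 Hz
Period T1 = 1/66, T2 = 1/24
Ratio T1/T2 = 24/66, which is rational.
The signal is periodic with fundamental period T = 1/GCD(66,24) = 1/6 s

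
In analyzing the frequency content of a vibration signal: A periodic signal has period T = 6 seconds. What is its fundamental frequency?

The fundamental frequency is the reciprocal of the period.
f = 1/T = 1/(6) = 1/6 Hz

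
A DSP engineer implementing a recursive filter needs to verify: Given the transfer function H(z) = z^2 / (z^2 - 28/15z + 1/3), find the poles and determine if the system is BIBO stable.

Poles are roots of the denominator: z^2 - 28/15z + 1/3 = 0.
Quadratic formula: z = [-(-28/15) +/- sqrt((-28/15)^2 - 4*(1/3))] / 2
Discriminant = 784/225 - 4/3 = 484/225; sqrt = 22/15.
z = (28/15 +/- 22/15) / 2 => z = 5/3 or z = 1/5.
|p1| = 5/3, |p2| = 1/5.
For BIBO stability, all poles must lie inside the unit circle (|p| < 1).
System is UNSTABLE since at least one |p| >= 1.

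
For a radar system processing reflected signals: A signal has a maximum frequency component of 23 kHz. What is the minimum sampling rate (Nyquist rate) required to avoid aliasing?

By the Nyquist-Shannon sampling theorem,
the minimum sampling rate (Nyquist rate) must be at least 2 * f_max.
Nyquist rate = 2 * 23 kHz = 46 kHz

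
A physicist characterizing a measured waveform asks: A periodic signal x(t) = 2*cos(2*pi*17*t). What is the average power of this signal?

Average power of A*cos(wt) is A^2/2.
P = 2^2 / 2 = 4/2 = 2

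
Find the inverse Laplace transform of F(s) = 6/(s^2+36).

Standard pair: w/(s^2+w^2) <-> sin(wt)*u(t)
Recognize w^2 = 36, so w = 6; numerator 6 = 1*6.
f(t) = sin(6t)*u(t)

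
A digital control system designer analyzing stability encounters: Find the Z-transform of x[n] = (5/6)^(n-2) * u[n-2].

Time-shifting property: if X(z) = Z{x[n]}, then Z{x[n-d]} = z^(-d) * X(z)
X(z) = z/(z - 5/6) for x[n] = (5/6)^n * u[n]
Z{x[n-2]} = z^(-2) * z/(z - 5/6) = z^(-1)/(z - 5/6)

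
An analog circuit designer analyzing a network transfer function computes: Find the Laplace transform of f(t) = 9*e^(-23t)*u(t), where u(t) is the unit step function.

Standard Laplace transform pair:
e^(-at)*u(t) <-> 1/(s+a)
With a = 23: L{9*e^(-23t)*u(t)} = 9/(s+23), ROC: Re(s) > -23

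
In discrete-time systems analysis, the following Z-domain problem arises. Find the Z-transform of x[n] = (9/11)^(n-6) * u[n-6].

Time-shifting property: if X(z) = Z{x[n]}, then Z{x[n-d]} = z^(-d) * X(z)
X(z) = z/(z - 9/11) for x[n] = (9/11)^n * u[n]
Z{x[n-6]} = z^(-6) * z/(z - 9/11) = z^(-5)/(z - 9/11)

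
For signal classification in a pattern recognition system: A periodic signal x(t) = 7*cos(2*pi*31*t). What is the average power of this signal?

Average power of A*cos(wt) is A^2/2.
P = 7^2 / 2 = 49/2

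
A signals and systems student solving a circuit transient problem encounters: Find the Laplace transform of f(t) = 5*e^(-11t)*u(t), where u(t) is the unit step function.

Standard Laplace transform pair:
e^(-at)*u(t) <-> 1/(s+a)
With a = 11: L{5*e^(-11t)*u(t)} = 5/(s+11), ROC: Re(s) > -11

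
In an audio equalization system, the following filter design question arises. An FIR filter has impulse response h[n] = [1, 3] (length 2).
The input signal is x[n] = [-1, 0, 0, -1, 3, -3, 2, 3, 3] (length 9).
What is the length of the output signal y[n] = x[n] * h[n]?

For linear convolution, the output length is:
len(y) = len(x) + len(h) - 1 = 9 + 2 - 1 = 10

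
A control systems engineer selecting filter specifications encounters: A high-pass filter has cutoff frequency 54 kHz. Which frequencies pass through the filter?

A high-pass filter passes all frequencies above the cutoff frequency 54 kHz and attenuates lower frequencies.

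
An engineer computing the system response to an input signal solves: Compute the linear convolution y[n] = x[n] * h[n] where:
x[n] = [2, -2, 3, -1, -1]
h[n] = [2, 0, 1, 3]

y[n] = sum_k x[k]*h[n-k]. Output length = len(x) + len(h) - 1 = 5 + 4 - 1 = 8.
y[0] = 2*2 = 4
y[1] = -2*2 + 2*0 = -4
y[2] = 3*2 + -2*0 + 2*1 = 8
y[3] = -1*2 + 3*0 + -2*1 + 2*3 = 2
y[4] = -1*2 + -1*0 + 3*1 + -2*3 = -5
y[5] = -1*0 + -1*1 + 3*3 = 8
y[6] = -1*1 + -1*3 = -4
y[7] = -1*3 = -3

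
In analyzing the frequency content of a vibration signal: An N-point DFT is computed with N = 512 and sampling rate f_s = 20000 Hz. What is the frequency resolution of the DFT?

DFT frequency resolution = f_s / N
= 20000 / 512 = 625/16 Hz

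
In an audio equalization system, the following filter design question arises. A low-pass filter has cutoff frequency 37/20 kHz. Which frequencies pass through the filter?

A low-pass filter passes all frequencies below the cutoff frequency 37/20 kHz and attenuates higher frequencies.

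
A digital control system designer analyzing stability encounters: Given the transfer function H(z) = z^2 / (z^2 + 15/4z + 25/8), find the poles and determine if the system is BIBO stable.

Poles are roots of the denominator: z^2 + 15/4z + 25/8 = 0.
Quadratic formula: z = [-(15/4) +/- sqrt((15/4)^2 - 4*(25/8))] / 2
Discriminant = 225/16 - 25/2 = 25/16; sqrt = 5/4.
z = (-15/4 +/- 5/4) / 2 => z = -5/4 or z = -5/2.
|p1| = 5/2, |p2| = 5/4.
For BIBO stability, all poles must lie inside the unit circle (|p| < 1).
System is UNSTABLE since at least one |p| >= 1.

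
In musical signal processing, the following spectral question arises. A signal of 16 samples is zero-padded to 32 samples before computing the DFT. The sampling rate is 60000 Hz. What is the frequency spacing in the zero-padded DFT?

Original DFT: N = 16, resolution = f_s/N = 60000/16 = 3750 Hz
Zero-padded DFT: N = 32, resolution = f_s/N = 60000/32 = 1875 Hz
Zero-padding interpolates the spectrum (finer frequency grid)
but does NOT improve the true spectral resolution (ability to resolve close frequencies).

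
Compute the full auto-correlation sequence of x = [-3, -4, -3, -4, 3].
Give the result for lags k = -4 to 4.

r_xx[k] = sum_m x[m]*x[m+k], indexed from 0, for k = -4 to 4:
  r_xx[-4] = x[4]*x[0] = -9
  r_xx[-3] = x[3]*x[0] + x[4]*x[1] = 0
  r_xx[-2] = x[2]*x[0] + x[3]*x[1] + x[4]*x[2] = 16
  r_xx[-1] = x[1]*x[0] + x[2]*x[1] + x[3]*x[2] + x[4]*x[3] = 24
  r_xx[0] = x[0]*x[0] + x[1]*x[1] + x[2]*x[2] + x[3]*x[3] + x[4]*x[4] = 59
  r_xx[1] = x[0]*x[1] + x[1]*x[2] + x[2]*x[3] + x[3]*x[4] = 24
  r_xx[2] = x[0]*x[2] + x[1]*x[3] + x[2]*x[4] = 16
  r_xx[3] = x[0]*x[3] + x[1]*x[4] = 0
  r_xx[4] = x[0]*x[4] = -9
r_xx = [-9, 0, 16, 24, 59, 24, 16, 0, -9]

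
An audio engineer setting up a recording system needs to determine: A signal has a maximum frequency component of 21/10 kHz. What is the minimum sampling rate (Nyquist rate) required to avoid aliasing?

By the Nyquist-Shannon sampling theorem,
the minimum sampling rate (Nyquist rate) must be at least 2 * f_max.
Nyquist rate = 2 * 21/10 kHz = 21/5 kHz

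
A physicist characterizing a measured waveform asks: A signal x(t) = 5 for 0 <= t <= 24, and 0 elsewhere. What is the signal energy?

Energy = integral of |x(t)|^2 dt over the signal duration
= 5^2 * 24 = 25 * 24 = 600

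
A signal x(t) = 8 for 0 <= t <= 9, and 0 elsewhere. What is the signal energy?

Energy = integral of |x(t)|^2 dt over the signal duration
= 8^2 * 9 = 64 * 9 = 576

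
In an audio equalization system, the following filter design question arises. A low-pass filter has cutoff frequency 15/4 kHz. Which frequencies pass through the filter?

A low-pass filter passes all frequencies below the cutoff frequency 15/4 kHz and attenuates higher frequencies.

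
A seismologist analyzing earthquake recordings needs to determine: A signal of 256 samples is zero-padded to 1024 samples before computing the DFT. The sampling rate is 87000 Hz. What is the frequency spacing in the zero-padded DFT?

Original DFT: N = 256, resolution = f_s/N = 87000/256 = 10875/32 Hz
Zero-padded DFT: N = 1024, resolution = f_s/N = 87000/1024 = 10875/128 Hz
Zero-padding interpolates the spectrum (finer frequency grid)
but does NOT improve the true spectral resolution (ability to resolve close frequencies).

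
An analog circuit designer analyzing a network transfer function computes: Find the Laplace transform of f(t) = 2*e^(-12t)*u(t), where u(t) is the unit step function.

Standard Laplace transform pair:
e^(-at)*u(t) <-> 1/(s+a)
With a = 12: L{2*e^(-12t)*u(t)} = 2/(s+12), ROC: Re(s) > -12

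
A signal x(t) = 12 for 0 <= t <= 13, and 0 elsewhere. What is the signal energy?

Energy = integral of |x(t)|^2 dt over the signal duration
= 12^2 * 13 = 144 * 13 = 1872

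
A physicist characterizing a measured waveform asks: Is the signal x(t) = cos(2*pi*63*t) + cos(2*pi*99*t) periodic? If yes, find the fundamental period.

f1 = 63 Hz, f2 = 99 Hz
Period T1 = 1/63, T2 = 1/99
Ratio T1/T2 = 99/63, which is rational.
The signal is periodic with fundamental period T = 1/GCD(63,99) = 1/9 s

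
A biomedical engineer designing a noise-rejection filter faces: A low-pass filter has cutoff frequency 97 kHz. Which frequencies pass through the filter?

A low-pass filter passes all frequencies below the cutoff frequency 97 kHz and attenuates higher frequencies.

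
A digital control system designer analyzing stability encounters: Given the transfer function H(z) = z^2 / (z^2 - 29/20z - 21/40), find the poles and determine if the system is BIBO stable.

Poles are roots of the denominator: z^2 - 29/20z - 21/40 = 0.
Quadratic formula: z = [-(-29/20) +/- sqrt((-29/20)^2 - 4*(-21/40))] / 2
Discriminant = 841/400 + 21/10 = 1681/400; sqrt = 41/20.
z = (29/20 +/- 41/20) / 2 => z = 7/4 or z = -3/10.
|p1| = 7/4, |p2| = 3/10.
For BIBO stability, all poles must lie inside the unit circle (|p| < 1).
System is UNSTABLE since at least one |p| >= 1.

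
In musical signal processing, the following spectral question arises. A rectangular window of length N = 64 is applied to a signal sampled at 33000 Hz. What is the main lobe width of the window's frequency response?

For a rectangular window of length N,
the main lobe width in frequency is 2*f_s/N.
= 2*33000/64 = 4125/4 Hz
This determines the minimum frequency separation for resolving two sinusoids.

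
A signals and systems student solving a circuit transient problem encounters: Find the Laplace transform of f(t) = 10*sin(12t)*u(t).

Standard pair: sin(wt)*u(t) <-> w/(s^2+w^2)
With w = 12: L{10*sin(12t)*u(t)} = 120/(s^2+144)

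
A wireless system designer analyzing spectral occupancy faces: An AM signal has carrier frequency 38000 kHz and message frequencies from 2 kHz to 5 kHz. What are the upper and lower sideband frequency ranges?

Upper sideband (USB) = fc + [fm_low, fm_high] = 38000 + [2, 5] = [38002, 38005] kHz
Lower sideband (LSB) = fc - [fm_high, fm_low] = 38000 - [5, 2] = [37995, 37998] kHz
Total occupied spectrum: 37995 kHz to 38005 kHz (plus carrier at 38000 kHz)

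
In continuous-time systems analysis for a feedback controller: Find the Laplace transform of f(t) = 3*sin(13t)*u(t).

Standard pair: sin(wt)*u(t) <-> w/(s^2+w^2)
With w = 13: L{3*sin(13t)*u(t)} = 39/(s^2+169)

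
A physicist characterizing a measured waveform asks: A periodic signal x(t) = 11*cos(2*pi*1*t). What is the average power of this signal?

Average power of A*cos(wt) is A^2/2.
P = 11^2 / 2 = 121/2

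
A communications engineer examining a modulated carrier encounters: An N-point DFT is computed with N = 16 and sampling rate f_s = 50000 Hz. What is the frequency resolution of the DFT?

DFT frequency resolution = f_s / N
= 50000 / 16 = 3125 Hz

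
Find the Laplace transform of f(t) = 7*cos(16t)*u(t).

Standard pair: cos(wt)*u(t) <-> s/(s^2+w^2)
With w = 16: L{7*cos(16t)*u(t)} = 7s/(s^2+256)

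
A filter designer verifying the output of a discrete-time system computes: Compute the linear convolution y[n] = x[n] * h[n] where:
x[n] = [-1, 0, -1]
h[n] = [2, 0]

y[n] = sum_k x[k]*h[n-k]. Output length = len(x) + len(h) - 1 = 3 + 2 - 1 = 4.
y[0] = -1*2 = -2
y[1] = 0*2 + -1*0 = 0
y[2] = -1*2 + 0*0 = -2
y[3] = -1*0 = 0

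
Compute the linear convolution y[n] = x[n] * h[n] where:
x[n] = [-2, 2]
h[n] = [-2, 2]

y[n] = sum_k x[k]*h[n-k]. Output length = len(x) + len(h) - 1 = 2 + 2 - 1 = 3.
y[0] = -2*-2 = 4
y[1] = 2*-2 + -2*2 = -8
y[2] = 2*2 = 4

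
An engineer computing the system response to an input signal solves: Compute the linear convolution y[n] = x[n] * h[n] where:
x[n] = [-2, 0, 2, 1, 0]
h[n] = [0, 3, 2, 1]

y[n] = sum_k x[k]*h[n-k]. Output length = len(x) + len(h) - 1 = 5 + 4 - 1 = 8.
y[0] = -2*0 = 0
y[1] = 0*0 + -2*3 = -6
y[2] = 2*0 + 0*3 + -2*2 = -4
y[3] = 1*0 + 2*3 + 0*2 + -2*1 = 4
y[4] = 0*0 + 1*3 + 2*2 + 0*1 = 7
y[5] = 0*3 + 1*2 + 2*1 = 4
y[6] = 0*2 + 1*1 = 1
y[7] = 0*1 = 0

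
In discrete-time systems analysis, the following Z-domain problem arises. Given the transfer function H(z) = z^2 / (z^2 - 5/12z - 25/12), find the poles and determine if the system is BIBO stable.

Poles are roots of the denominator: z^2 - 5/12z - 25/12 = 0.
Quadratic formula: z = [-(-5/12) +/- sqrt((-5/12)^2 - 4*(-25/12))] / 2
Discriminant = 25/144 + 25/3 = 1225/144; sqrt = 35/12.
z = (5/12 +/- 35/12) / 2 => z = 5/3 or z = -5/4.
|p1| = 5/4, |p2| = 5/3.
For BIBO stability, all poles must lie inside the unit circle (|p| < 1).
System is UNSTABLE since at least one |p| >= 1.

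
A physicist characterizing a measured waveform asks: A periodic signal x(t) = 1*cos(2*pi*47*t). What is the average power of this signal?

Average power of A*cos(wt) is A^2/2.
P = 1^2 / 2 = 1/2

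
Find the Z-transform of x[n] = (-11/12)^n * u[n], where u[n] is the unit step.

The Z-transform of a^n * u[n] is z/(z-a) for |z| > |a|.
Here a = -11/12, so X(z) = z/(z - (-11/12)) = 12z/(12z + 11)
ROC: |z| > 11/12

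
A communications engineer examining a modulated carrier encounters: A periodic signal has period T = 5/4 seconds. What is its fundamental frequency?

The fundamental frequency is the reciprocal of the period.
f = 1/T = 1/(5/4) = 4/5 Hz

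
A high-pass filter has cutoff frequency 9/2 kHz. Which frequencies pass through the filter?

A high-pass filter passes all frequencies above the cutoff frequency 9/2 kHz and attenuates lower frequencies.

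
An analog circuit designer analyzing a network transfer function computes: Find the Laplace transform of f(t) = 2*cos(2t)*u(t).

Standard pair: cos(wt)*u(t) <-> s/(s^2+w^2)
With w = 2: L{2*cos(2t)*u(t)} = 2s/(s^2+4)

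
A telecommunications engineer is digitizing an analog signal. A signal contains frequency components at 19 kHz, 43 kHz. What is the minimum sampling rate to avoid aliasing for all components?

The highest frequency component is f_max = 43 kHz.
Nyquist rate = 2 * f_max = 2 * 43 kHz = 86 kHz.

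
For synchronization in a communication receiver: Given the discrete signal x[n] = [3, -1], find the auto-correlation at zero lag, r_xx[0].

The auto-correlation at zero lag r_xx[0] equals the signal energy.
r_xx[0] = sum of x[n]^2 = 3^2 + (-1)^2
= 9 + 1 = 10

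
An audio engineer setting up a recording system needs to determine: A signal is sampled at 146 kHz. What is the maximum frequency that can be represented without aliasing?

The maximum frequency that can be represented without aliasing
is the Nyquist frequency: f_max = f_s / 2 = 146 kHz / 2 = 73 kHz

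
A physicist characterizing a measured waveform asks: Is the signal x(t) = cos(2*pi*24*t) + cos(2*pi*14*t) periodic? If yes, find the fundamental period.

f1 = 24 Hz, f2 = 14 Hz
Period T1 = 1/24, T2 = 1/14
Ratio T1/T2 = 14/24, which is rational.
The signal is periodic with fundamental period T = 1/GCD(24,14) = 1/2 s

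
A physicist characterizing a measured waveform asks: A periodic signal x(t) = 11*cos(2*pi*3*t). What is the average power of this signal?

Average power of A*cos(wt) is A^2/2.
P = 11^2 / 2 = 121/2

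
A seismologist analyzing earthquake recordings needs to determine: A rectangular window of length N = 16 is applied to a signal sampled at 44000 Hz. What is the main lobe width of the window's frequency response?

For a rectangular window of length N,
the main lobe width in frequency is 2*f_s/N.
= 2*44000/16 = 5500 Hz
This determines the minimum frequency separation for resolving two sinusoids.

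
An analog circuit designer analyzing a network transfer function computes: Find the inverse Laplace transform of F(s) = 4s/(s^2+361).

Standard pair: s/(s^2+w^2) <-> cos(wt)*u(t)
With k=4, w=19: f(t) = 4*cos(19t)*u(t)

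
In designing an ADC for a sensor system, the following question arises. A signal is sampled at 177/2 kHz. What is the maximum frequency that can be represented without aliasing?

The maximum frequency that can be represented without aliasing
is the Nyquist frequency: f_max = f_s / 2 = 177/2 kHz / 2 = 177/4 kHz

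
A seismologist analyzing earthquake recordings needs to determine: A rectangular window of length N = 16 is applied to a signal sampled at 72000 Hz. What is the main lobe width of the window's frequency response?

For a rectangular window of length N,
the main lobe width in frequency is 2*f_s/N.
= 2*72000/16 = 9000 Hz
This determines the minimum frequency separation for resolving two sinusoids.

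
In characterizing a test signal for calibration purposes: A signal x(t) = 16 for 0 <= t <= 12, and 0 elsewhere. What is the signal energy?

Energy = integral of |x(t)|^2 dt over the signal duration
= 16^2 * 12 = 256 * 12 = 3072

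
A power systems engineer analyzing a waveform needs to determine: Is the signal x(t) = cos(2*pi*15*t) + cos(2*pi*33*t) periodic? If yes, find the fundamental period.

f1 = 15 Hz, f2 = 33 Hz
Period T1 = 1/15, T2 = 1/33
Ratio T1/T2 = 33/15, which is rational.
The signal is periodic with fundamental period T = 1/GCD(15,33) = 1/3 s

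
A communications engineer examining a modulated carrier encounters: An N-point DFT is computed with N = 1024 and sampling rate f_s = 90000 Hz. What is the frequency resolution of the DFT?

DFT frequency resolution = f_s / N
= 90000 / 1024 = 5625/64 Hz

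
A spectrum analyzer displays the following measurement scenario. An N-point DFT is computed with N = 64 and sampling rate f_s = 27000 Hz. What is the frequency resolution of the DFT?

DFT frequency resolution = f_s / N
= 27000 / 64 = 3375/8 Hz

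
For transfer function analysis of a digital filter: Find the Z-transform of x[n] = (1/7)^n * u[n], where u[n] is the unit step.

The Z-transform of a^n * u[n] is z/(z-a) for |z| > |a|.
Here a = 1/7, so X(z) = z/(z - (1/7)) = 7z/(7z - 1)
ROC: |z| > 1/7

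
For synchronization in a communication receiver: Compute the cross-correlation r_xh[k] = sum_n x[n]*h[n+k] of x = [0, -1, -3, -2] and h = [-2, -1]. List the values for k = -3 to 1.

Both sequences indexed from 0 and zero outside their support.
Lags with overlap: k = -3 to 1.
  r_xh[-3] = x[3]*h[0] = 4
  r_xh[-2] = x[2]*h[0] + x[3]*h[1] = 8
  r_xh[-1] = x[1]*h[0] + x[2]*h[1] = 5
  r_xh[0] = x[0]*h[0] + x[1]*h[1] = 1
  r_xh[1] = x[0]*h[1] = 0
r_xh = [4, 8, 5, 1, 0] (for k = -3, ..., 1)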